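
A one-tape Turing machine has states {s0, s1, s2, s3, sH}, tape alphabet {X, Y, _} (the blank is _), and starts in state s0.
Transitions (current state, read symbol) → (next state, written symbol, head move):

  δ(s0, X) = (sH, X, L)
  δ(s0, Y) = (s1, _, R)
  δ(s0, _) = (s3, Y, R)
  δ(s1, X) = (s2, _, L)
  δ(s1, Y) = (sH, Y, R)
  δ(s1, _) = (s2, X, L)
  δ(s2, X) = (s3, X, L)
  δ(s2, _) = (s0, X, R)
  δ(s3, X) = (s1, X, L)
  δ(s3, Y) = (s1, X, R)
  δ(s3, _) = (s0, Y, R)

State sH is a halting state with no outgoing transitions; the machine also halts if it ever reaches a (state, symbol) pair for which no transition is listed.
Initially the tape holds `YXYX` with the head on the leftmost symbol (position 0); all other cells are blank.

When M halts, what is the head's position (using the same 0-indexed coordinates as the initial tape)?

s0 | __[Y]XYX   read Y → write _, move R, go to s1
s1 | ___[X]YX   read X → write _, move L, go to s2
s2 | __[_]_YX   read _ → write X, move R, go to s0
s0 | __X[_]YX   read _ → write Y, move R, go to s3
s3 | __XY[Y]X   read Y → write X, move R, go to s1
s1 | __XYX[X]   read X → write _, move L, go to s2
s2 | __XY[X]_   read X → write X, move L, go to s3
s3 | __X[Y]X_   read Y → write X, move R, go to s1
s1 | __XX[X]_   read X → write _, move L, go to s2
s2 | __X[X]__   read X → write X, move L, go to s3
s3 | __[X]X__   read X → write X, move L, go to s1
s1 | _[_]XX__   read _ → write X, move L, go to s2
s2 | [_]XXX__   read _ → write X, move R, go to s0
s0 | X[X]XX__   read X → write X, move L, go to sH
sH | [X]XXX__
At halt the head is at cell -2.

-2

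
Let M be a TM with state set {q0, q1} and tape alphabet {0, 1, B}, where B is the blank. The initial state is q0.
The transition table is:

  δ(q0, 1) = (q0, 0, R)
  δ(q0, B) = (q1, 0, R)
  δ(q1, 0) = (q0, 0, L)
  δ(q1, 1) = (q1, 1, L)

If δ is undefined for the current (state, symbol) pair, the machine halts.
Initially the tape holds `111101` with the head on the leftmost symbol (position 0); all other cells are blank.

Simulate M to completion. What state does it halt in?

q0 | [1]11101   read 1 → write 0, move R, go to q0
q0 | 0[1]1101   read 1 → write 0, move R, go to q0
q0 | 00[1]101   read 1 → write 0, move R, go to q0
q0 | 000[1]01   read 1 → write 0, move R, go to q0
q0 | 0000[0]1
No transition is defined for (q0, 0); M halts in state q0.

q0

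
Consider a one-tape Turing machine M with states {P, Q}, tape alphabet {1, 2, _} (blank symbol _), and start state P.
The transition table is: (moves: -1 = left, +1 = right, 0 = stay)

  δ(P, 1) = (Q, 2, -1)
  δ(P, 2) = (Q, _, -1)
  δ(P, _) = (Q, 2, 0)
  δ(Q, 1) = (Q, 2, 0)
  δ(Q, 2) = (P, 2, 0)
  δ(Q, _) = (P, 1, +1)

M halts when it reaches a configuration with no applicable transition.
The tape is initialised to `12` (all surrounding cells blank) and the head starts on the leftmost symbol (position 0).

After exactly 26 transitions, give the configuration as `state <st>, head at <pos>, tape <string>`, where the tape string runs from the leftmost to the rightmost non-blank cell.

state P, head at -4, tape 2____2

P | ____[1]2   read 1 → write 2, move -1, go to Q
Q | ___[_]22   read _ → write 1, move +1, go to P
P | ___1[2]2   read 2 → write _, move -1, go to Q
Q | ___[1]_2   read 1 → write 2, move 0, go to Q
Q | ___[2]_2   read 2 → write 2, move 0, go to P
P | ___[2]_2   read 2 → write _, move -1, go to Q
Q | __[_]__2   read _ → write 1, move +1, go to P
P | __1[_]_2   read _ → write 2, move 0, go to Q
Q | __1[2]_2   read 2 → write 2, move 0, go to P
P | __1[2]_2   read 2 → write _, move -1, go to Q
Q | __[1]__2   read 1 → write 2, move 0, go to Q
Q | __[2]__2   read 2 → write 2, move 0, go to P
P | __[2]__2   read 2 → write _, move -1, go to Q
Q | _[_]___2   read _ → write 1, move +1, go to P
P | _1[_]__2   read _ → write 2, move 0, go to Q
Q | _1[2]__2   read 2 → write 2, move 0, go to P
P | _1[2]__2   read 2 → write _, move -1, go to Q
Q | _[1]___2   read 1 → write 2, move 0, go to Q
Q | _[2]___2   read 2 → write 2, move 0, go to P
P | _[2]___2   read 2 → write _, move -1, go to Q
Q | [_]____2   read _ → write 1, move +1, go to P
P | 1[_]___2   read _ → write 2, move 0, go to Q
Q | 1[2]___2   read 2 → write 2, move 0, go to P
P | 1[2]___2   read 2 → write _, move -1, go to Q
Q | [1]____2   read 1 → write 2, move 0, go to Q
Q | [2]____2   read 2 → write 2, move 0, go to P
P | [2]____2
After 26 steps: state P, head at -4, tape 2____2.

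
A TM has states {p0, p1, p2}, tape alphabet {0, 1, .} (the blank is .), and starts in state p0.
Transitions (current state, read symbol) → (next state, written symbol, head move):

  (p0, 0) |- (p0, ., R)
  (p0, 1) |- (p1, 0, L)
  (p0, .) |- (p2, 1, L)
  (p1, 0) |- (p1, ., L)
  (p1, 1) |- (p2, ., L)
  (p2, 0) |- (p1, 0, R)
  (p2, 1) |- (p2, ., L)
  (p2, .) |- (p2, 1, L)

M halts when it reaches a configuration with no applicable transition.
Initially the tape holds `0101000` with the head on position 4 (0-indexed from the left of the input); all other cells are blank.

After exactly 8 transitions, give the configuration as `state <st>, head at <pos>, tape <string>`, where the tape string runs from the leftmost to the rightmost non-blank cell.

state p2, head at 2, tape 010.1111

p0 | 0101[0]00.   read 0 → write ., move R, go to p0
p0 | 0101.[0]0.   read 0 → write ., move R, go to p0
p0 | 0101..[0].   read 0 → write ., move R, go to p0
p0 | 0101...[.]   read . → write 1, move L, go to p2
p2 | 0101..[.]1   read . → write 1, move L, go to p2
p2 | 0101.[.]11   read . → write 1, move L, go to p2
p2 | 0101[.]111   read . → write 1, move L, go to p2
p2 | 010[1]1111   read 1 → write ., move L, go to p2
p2 | 01[0].1111
After 8 steps: state p2, head at 2, tape 010.1111.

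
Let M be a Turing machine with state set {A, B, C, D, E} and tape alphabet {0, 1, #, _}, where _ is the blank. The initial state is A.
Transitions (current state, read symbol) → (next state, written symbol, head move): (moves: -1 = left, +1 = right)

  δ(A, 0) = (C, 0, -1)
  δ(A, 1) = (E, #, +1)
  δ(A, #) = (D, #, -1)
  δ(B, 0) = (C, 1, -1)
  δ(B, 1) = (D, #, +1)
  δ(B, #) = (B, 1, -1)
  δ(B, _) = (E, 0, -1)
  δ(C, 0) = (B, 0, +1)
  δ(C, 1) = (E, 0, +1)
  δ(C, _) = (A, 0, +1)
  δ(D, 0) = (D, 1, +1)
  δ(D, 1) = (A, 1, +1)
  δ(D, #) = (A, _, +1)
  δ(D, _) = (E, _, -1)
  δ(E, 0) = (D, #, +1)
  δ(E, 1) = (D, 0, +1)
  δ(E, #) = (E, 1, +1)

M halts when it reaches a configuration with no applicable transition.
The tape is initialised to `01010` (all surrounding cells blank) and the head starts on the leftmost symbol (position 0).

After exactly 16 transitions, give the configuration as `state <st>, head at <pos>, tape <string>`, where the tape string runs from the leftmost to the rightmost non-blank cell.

state E, head at 4, tape 0#0#0#

state=A head=0 tape=_[0]1010_   (A,0)→(C,0,-1)
state=C head=-1 tape=[_]01010_   (C,_)→(A,0,+1)
state=A head=0 tape=0[0]1010_   (A,0)→(C,0,-1)
state=C head=-1 tape=[0]01010_   (C,0)→(B,0,+1)
state=B head=0 tape=0[0]1010_   (B,0)→(C,1,-1)
state=C head=-1 tape=[0]11010_   (C,0)→(B,0,+1)
state=B head=0 tape=0[1]1010_   (B,1)→(D,#,+1)
state=D head=1 tape=0#[1]010_   (D,1)→(A,1,+1)
state=A head=2 tape=0#1[0]10_   (A,0)→(C,0,-1)
state=C head=1 tape=0#[1]010_   (C,1)→(E,0,+1)
state=E head=2 tape=0#0[0]10_   (E,0)→(D,#,+1)
state=D head=3 tape=0#0#[1]0_   (D,1)→(A,1,+1)
state=A head=4 tape=0#0#1[0]_   (A,0)→(C,0,-1)
state=C head=3 tape=0#0#[1]0_   (C,1)→(E,0,+1)
state=E head=4 tape=0#0#0[0]_   (E,0)→(D,#,+1)
state=D head=5 tape=0#0#0#[_]   (D,_)→(E,_,-1)
state=E head=4 tape=0#0#0[#]_
After 16 steps: state E, head at 4, tape 0#0#0#.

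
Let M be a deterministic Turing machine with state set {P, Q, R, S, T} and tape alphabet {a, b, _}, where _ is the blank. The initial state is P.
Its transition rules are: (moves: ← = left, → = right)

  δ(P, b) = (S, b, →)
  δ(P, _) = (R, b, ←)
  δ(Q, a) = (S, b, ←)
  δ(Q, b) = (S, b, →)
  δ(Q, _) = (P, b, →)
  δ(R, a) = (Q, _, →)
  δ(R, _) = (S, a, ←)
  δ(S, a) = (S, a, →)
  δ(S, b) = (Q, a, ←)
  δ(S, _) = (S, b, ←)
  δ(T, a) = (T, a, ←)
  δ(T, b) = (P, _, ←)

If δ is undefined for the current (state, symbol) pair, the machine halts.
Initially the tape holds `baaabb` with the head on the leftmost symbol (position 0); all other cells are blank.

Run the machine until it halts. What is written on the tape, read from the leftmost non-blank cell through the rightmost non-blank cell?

P | _[b]aaabb   read b → write b, move →, go to S
S | _b[a]aabb   read a → write a, move →, go to S
S | _ba[a]abb   read a → write a, move →, go to S
S | _baa[a]bb   read a → write a, move →, go to S
S | _baaa[b]b   read b → write a, move ←, go to Q
Q | _baa[a]ab   read a → write b, move ←, go to S
S | _ba[a]bab   read a → write a, move →, go to S
S | _baa[b]ab   read b → write a, move ←, go to Q
Q | _ba[a]aab   read a → write b, move ←, go to S
S | _b[a]baab   read a → write a, move →, go to S
S | _ba[b]aab   read b → write a, move ←, go to Q
Q | _b[a]aaab   read a → write b, move ←, go to S
S | _[b]baaab   read b → write a, move ←, go to Q
Q | [_]abaaab   read _ → write b, move →, go to P
P | b[a]baaab
The non-blank tape span at halt is babaaab.

babaaab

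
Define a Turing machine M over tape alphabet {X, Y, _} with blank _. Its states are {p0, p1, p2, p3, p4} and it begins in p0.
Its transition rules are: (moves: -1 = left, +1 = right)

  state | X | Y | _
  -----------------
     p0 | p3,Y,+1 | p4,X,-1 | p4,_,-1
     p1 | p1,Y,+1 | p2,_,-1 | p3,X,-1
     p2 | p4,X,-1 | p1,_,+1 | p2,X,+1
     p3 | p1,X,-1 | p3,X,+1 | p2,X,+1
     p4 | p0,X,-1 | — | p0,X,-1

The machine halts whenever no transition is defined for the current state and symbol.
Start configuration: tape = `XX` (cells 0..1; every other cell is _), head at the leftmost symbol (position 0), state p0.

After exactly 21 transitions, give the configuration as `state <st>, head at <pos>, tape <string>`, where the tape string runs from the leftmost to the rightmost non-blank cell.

state p0, head at -3, tape XXXXX

p0 | ___[X]X   read X → write Y, move +1, go to p3
p3 | ___Y[X]   read X → write X, move -1, go to p1
p1 | ___[Y]X   read Y → write _, move -1, go to p2
p2 | __[_]_X   read _ → write X, move +1, go to p2
p2 | __X[_]X   read _ → write X, move +1, go to p2
p2 | __XX[X]   read X → write X, move -1, go to p4
p4 | __X[X]X   read X → write X, move -1, go to p0
p0 | __[X]XX   read X → write Y, move +1, go to p3
p3 | __Y[X]X   read X → write X, move -1, go to p1
p1 | __[Y]XX   read Y → write _, move -1, go to p2
p2 | _[_]_XX   read _ → write X, move +1, go to p2
p2 | _X[_]XX   read _ → write X, move +1, go to p2
p2 | _XX[X]X   read X → write X, move -1, go to p4
p4 | _X[X]XX   read X → write X, move -1, go to p0
p0 | _[X]XXX   read X → write Y, move +1, go to p3
p3 | _Y[X]XX   read X → write X, move -1, go to p1
p1 | _[Y]XXX   read Y → write _, move -1, go to p2
p2 | [_]_XXX   read _ → write X, move +1, go to p2
p2 | X[_]XXX   read _ → write X, move +1, go to p2
p2 | XX[X]XX   read X → write X, move -1, go to p4
p4 | X[X]XXX   read X → write X, move -1, go to p0
p0 | [X]XXXX
After 21 steps: state p0, head at -3, tape XXXXX.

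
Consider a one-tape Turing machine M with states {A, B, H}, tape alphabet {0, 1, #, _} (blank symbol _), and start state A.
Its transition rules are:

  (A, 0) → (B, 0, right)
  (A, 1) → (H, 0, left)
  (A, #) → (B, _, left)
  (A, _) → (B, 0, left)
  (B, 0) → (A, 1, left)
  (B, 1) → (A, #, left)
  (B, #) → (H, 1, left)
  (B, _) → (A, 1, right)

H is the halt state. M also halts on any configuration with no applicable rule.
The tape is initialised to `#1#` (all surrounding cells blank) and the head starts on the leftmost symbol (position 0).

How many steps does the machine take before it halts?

8

state=A head=0 tape=___[#]1#   (A,#)→(B,_,left)
state=B head=-1 tape=__[_]_1#   (B,_)→(A,1,right)
state=A head=0 tape=__1[_]1#   (A,_)→(B,0,left)
state=B head=-1 tape=__[1]01#   (B,1)→(A,#,left)
state=A head=-2 tape=_[_]#01#   (A,_)→(B,0,left)
state=B head=-3 tape=[_]0#01#   (B,_)→(A,1,right)
state=A head=-2 tape=1[0]#01#   (A,0)→(B,0,right)
state=B head=-1 tape=10[#]01#   (B,#)→(H,1,left)
state=H head=-2 tape=1[0]101#
M halts after 8 transitions.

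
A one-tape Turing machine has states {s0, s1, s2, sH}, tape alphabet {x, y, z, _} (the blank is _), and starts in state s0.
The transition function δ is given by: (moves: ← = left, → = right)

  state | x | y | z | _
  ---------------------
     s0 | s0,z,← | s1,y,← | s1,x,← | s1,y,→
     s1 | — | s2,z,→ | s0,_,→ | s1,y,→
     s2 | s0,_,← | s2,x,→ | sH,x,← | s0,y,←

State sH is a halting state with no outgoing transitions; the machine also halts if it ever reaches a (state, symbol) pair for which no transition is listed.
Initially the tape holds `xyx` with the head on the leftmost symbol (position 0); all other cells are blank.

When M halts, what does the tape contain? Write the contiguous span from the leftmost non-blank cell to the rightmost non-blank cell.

s0 | __[x]yx   read x → write z, move ←, go to s0
s0 | _[_]zyx   read _ → write y, move →, go to s1
s1 | _y[z]yx   read z → write _, move →, go to s0
s0 | _y_[y]x   read y → write y, move ←, go to s1
s1 | _y[_]yx   read _ → write y, move →, go to s1
s1 | _yy[y]x   read y → write z, move →, go to s2
s2 | _yyz[x]   read x → write _, move ←, go to s0
s0 | _yy[z]_   read z → write x, move ←, go to s1
s1 | _y[y]x_   read y → write z, move →, go to s2
s2 | _yz[x]_   read x → write _, move ←, go to s0
s0 | _y[z]__   read z → write x, move ←, go to s1
s1 | _[y]x__   read y → write z, move →, go to s2
s2 | _z[x]__   read x → write _, move ←, go to s0
s0 | _[z]___   read z → write x, move ←, go to s1
s1 | [_]x___   read _ → write y, move →, go to s1
s1 | y[x]___
The non-blank tape span at halt is yx.

yx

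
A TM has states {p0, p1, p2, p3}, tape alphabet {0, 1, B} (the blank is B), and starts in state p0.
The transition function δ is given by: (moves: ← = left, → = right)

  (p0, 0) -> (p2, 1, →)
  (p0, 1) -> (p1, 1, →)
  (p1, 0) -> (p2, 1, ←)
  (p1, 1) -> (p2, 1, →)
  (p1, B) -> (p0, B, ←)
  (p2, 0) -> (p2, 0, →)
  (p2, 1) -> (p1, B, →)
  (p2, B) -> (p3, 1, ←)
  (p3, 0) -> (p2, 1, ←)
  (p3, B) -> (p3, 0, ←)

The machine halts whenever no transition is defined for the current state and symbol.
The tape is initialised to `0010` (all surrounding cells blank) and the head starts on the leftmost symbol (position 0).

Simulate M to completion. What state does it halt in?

p3

p0 | [0]010B   read 0 → write 1, move →, go to p2
p2 | 1[0]10B   read 0 → write 0, move →, go to p2
p2 | 10[1]0B   read 1 → write B, move →, go to p1
p1 | 10B[0]B   read 0 → write 1, move ←, go to p2
p2 | 10[B]1B   read B → write 1, move ←, go to p3
p3 | 1[0]11B   read 0 → write 1, move ←, go to p2
p2 | [1]111B   read 1 → write B, move →, go to p1
p1 | B[1]11B   read 1 → write 1, move →, go to p2
p2 | B1[1]1B   read 1 → write B, move →, go to p1
p1 | B1B[1]B   read 1 → write 1, move →, go to p2
p2 | B1B1[B]   read B → write 1, move ←, go to p3
p3 | B1B[1]1
No transition is defined for (p3, 1); M halts in state p3.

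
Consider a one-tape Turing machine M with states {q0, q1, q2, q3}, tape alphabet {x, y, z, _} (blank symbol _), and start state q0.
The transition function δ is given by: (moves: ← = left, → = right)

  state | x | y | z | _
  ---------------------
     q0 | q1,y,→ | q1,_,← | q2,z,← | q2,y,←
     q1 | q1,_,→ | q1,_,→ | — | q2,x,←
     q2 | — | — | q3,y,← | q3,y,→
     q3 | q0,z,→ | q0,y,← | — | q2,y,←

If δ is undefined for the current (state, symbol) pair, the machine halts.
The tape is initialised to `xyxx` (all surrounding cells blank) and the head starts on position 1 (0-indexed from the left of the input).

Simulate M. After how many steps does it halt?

q0 | x[y]xx__   read y → write _, move ←, go to q1
q1 | [x]_xx__   read x → write _, move →, go to q1
q1 | _[_]xx__   read _ → write x, move ←, go to q2
q2 | [_]xxx__   read _ → write y, move →, go to q3
q3 | y[x]xx__   read x → write z, move →, go to q0
q0 | yz[x]x__   read x → write y, move →, go to q1
q1 | yzy[x]__   read x → write _, move →, go to q1
q1 | yzy_[_]_   read _ → write x, move ←, go to q2
q2 | yzy[_]x_   read _ → write y, move →, go to q3
q3 | yzyy[x]_   read x → write z, move →, go to q0
q0 | yzyyz[_]   read _ → write y, move ←, go to q2
q2 | yzyy[z]y   read z → write y, move ←, go to q3
q3 | yzy[y]yy   read y → write y, move ←, go to q0
q0 | yz[y]yyy   read y → write _, move ←, go to q1
q1 | y[z]_yyy
M halts after 14 transitions.

14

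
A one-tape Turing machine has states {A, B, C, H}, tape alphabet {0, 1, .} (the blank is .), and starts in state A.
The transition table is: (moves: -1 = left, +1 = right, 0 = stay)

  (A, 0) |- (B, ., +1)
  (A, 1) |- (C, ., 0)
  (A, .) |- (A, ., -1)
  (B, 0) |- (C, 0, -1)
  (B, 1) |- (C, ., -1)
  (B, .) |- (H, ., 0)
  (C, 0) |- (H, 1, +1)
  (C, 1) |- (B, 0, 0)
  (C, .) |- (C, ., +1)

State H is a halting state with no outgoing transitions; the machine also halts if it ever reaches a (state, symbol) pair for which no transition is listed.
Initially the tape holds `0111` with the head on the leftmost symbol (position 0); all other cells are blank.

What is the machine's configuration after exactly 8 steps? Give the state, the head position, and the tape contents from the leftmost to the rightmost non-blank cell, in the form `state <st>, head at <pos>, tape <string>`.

state=A head=0 tape=[0]111   (A,0)→(B,.,+1)
state=B head=1 tape=.[1]11   (B,1)→(C,.,-1)
state=C head=0 tape=[.].11   (C,.)→(C,.,+1)
state=C head=1 tape=.[.]11   (C,.)→(C,.,+1)
state=C head=2 tape=..[1]1   (C,1)→(B,0,0)
state=B head=2 tape=..[0]1   (B,0)→(C,0,-1)
state=C head=1 tape=.[.]01   (C,.)→(C,.,+1)
state=C head=2 tape=..[0]1   (C,0)→(H,1,+1)
state=H head=3 tape=..1[1]
After 8 steps: state H, head at 3, tape 11.

state H, head at 3, tape 11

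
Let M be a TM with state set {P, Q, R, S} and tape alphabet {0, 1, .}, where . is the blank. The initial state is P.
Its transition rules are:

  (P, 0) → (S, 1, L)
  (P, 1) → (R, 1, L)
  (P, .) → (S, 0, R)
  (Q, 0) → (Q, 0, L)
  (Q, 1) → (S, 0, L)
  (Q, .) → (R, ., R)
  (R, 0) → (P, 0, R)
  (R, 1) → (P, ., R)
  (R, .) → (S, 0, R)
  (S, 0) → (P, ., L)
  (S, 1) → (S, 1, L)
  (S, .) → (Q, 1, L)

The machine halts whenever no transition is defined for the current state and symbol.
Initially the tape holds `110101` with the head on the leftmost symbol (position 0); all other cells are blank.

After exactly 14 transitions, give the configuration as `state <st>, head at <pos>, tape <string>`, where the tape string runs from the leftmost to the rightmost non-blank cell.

state=P head=0 tape=...[1]10101   (P,1)→(R,1,L)
state=R head=-1 tape=..[.]110101   (R,.)→(S,0,R)
state=S head=0 tape=..0[1]10101   (S,1)→(S,1,L)
state=S head=-1 tape=..[0]110101   (S,0)→(P,.,L)
state=P head=-2 tape=.[.].110101   (P,.)→(S,0,R)
state=S head=-1 tape=.0[.]110101   (S,.)→(Q,1,L)
state=Q head=-2 tape=.[0]1110101   (Q,0)→(Q,0,L)
state=Q head=-3 tape=[.]01110101   (Q,.)→(R,.,R)
state=R head=-2 tape=.[0]1110101   (R,0)→(P,0,R)
state=P head=-1 tape=.0[1]110101   (P,1)→(R,1,L)
state=R head=-2 tape=.[0]1110101   (R,0)→(P,0,R)
state=P head=-1 tape=.0[1]110101   (P,1)→(R,1,L)
state=R head=-2 tape=.[0]1110101   (R,0)→(P,0,R)
state=P head=-1 tape=.0[1]110101   (P,1)→(R,1,L)
state=R head=-2 tape=.[0]1110101
After 14 steps: state R, head at -2, tape 01110101.

state R, head at -2, tape 01110101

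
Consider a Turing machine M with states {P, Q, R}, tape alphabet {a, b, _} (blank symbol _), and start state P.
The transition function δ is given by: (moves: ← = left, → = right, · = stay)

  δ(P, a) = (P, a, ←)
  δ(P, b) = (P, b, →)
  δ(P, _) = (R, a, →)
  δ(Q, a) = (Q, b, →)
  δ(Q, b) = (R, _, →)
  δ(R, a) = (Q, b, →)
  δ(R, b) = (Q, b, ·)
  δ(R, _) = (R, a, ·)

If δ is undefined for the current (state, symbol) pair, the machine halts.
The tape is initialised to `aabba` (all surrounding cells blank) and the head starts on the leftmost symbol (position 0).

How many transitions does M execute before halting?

P | _[a]abba_   read a → write a, move ←, go to P
P | [_]aabba_   read _ → write a, move →, go to R
R | a[a]abba_   read a → write b, move →, go to Q
Q | ab[a]bba_   read a → write b, move →, go to Q
Q | abb[b]ba_   read b → write _, move →, go to R
R | abb_[b]a_   read b → write b, move ·, go to Q
Q | abb_[b]a_   read b → write _, move →, go to R
R | abb__[a]_   read a → write b, move →, go to Q
Q | abb__b[_]
M halts after 8 transitions.

8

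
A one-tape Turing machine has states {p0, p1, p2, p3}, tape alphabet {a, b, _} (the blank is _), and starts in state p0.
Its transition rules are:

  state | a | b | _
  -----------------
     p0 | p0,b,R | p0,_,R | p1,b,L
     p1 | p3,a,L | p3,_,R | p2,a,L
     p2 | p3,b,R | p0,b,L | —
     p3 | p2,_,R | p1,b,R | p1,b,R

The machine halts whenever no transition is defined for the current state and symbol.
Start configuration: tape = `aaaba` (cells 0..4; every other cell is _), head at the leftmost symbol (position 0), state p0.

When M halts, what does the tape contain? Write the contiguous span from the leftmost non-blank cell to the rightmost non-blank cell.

b__b_abba

p0 | [a]aaba____   read a → write b, move R, go to p0
p0 | b[a]aba____   read a → write b, move R, go to p0
p0 | bb[a]ba____   read a → write b, move R, go to p0
p0 | bbb[b]a____   read b → write _, move R, go to p0
p0 | bbb_[a]____   read a → write b, move R, go to p0
p0 | bbb_b[_]___   read _ → write b, move L, go to p1
p1 | bbb_[b]b___   read b → write _, move R, go to p3
p3 | bbb__[b]___   read b → write b, move R, go to p1
p1 | bbb__b[_]__   read _ → write a, move L, go to p2
p2 | bbb__[b]a__   read b → write b, move L, go to p0
p0 | bbb_[_]ba__   read _ → write b, move L, go to p1
p1 | bbb[_]bba__   read _ → write a, move L, go to p2
p2 | bb[b]abba__   read b → write b, move L, go to p0
p0 | b[b]babba__   read b → write _, move R, go to p0
p0 | b_[b]abba__   read b → write _, move R, go to p0
p0 | b__[a]bba__   read a → write b, move R, go to p0
p0 | b__b[b]ba__   read b → write _, move R, go to p0
p0 | b__b_[b]a__   read b → write _, move R, go to p0
p0 | b__b__[a]__   read a → write b, move R, go to p0
p0 | b__b__b[_]_   read _ → write b, move L, go to p1
p1 | b__b__[b]b_   read b → write _, move R, go to p3
p3 | b__b___[b]_   read b → write b, move R, go to p1
p1 | b__b___b[_]   read _ → write a, move L, go to p2
p2 | b__b___[b]a   read b → write b, move L, go to p0
p0 | b__b__[_]ba   read _ → write b, move L, go to p1
p1 | b__b_[_]bba   read _ → write a, move L, go to p2
p2 | b__b[_]abba
The non-blank tape span at halt is b__b_abba.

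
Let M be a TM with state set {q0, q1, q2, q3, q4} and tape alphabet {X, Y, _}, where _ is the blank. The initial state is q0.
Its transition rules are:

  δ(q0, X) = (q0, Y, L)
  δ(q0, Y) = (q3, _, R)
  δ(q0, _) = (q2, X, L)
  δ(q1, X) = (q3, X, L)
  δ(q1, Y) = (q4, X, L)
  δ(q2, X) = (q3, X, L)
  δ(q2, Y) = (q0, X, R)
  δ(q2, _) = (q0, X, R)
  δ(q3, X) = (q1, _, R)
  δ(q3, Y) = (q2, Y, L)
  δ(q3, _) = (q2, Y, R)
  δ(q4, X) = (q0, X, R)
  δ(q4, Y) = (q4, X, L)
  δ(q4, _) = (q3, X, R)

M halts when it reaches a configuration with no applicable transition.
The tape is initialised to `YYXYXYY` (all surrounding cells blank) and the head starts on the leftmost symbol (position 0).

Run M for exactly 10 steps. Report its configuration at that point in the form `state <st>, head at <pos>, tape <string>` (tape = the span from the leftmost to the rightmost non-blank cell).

state=q0 head=0 tape=[Y]YXYXYY   (q0,Y)→(q3,_,R)
state=q3 head=1 tape=_[Y]XYXYY   (q3,Y)→(q2,Y,L)
state=q2 head=0 tape=[_]YXYXYY   (q2,_)→(q0,X,R)
state=q0 head=1 tape=X[Y]XYXYY   (q0,Y)→(q3,_,R)
state=q3 head=2 tape=X_[X]YXYY   (q3,X)→(q1,_,R)
state=q1 head=3 tape=X__[Y]XYY   (q1,Y)→(q4,X,L)
state=q4 head=2 tape=X_[_]XXYY   (q4,_)→(q3,X,R)
state=q3 head=3 tape=X_X[X]XYY   (q3,X)→(q1,_,R)
state=q1 head=4 tape=X_X_[X]YY   (q1,X)→(q3,X,L)
state=q3 head=3 tape=X_X[_]XYY   (q3,_)→(q2,Y,R)
state=q2 head=4 tape=X_XY[X]YY
After 10 steps: state q2, head at 4, tape X_XYXYY.

state q2, head at 4, tape X_XYXYY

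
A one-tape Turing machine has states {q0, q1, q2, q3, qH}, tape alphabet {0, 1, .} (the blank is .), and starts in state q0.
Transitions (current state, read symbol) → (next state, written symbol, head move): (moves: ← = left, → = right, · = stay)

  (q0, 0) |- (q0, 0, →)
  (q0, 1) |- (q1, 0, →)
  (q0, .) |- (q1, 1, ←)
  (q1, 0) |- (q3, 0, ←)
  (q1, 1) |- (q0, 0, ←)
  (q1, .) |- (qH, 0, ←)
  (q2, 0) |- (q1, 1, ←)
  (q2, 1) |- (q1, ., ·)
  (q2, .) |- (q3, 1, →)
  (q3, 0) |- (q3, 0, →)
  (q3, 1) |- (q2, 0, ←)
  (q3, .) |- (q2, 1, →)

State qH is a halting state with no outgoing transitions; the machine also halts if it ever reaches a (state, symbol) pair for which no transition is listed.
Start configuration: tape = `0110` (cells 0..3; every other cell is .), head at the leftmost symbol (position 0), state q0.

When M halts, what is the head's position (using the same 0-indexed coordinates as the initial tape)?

-4

q0 | ....[0]110.   read 0 → write 0, move →, go to q0
q0 | ....0[1]10.   read 1 → write 0, move →, go to q1
q1 | ....00[1]0.   read 1 → write 0, move ←, go to q0
q0 | ....0[0]00.   read 0 → write 0, move →, go to q0
q0 | ....00[0]0.   read 0 → write 0, move →, go to q0
q0 | ....000[0].   read 0 → write 0, move →, go to q0
q0 | ....0000[.]   read . → write 1, move ←, go to q1
q1 | ....000[0]1   read 0 → write 0, move ←, go to q3
q3 | ....00[0]01   read 0 → write 0, move →, go to q3
q3 | ....000[0]1   read 0 → write 0, move →, go to q3
q3 | ....0000[1]   read 1 → write 0, move ←, go to q2
q2 | ....000[0]0   read 0 → write 1, move ←, go to q1
q1 | ....00[0]10   read 0 → write 0, move ←, go to q3
q3 | ....0[0]010   read 0 → write 0, move →, go to q3
q3 | ....00[0]10   read 0 → write 0, move →, go to q3
q3 | ....000[1]0   read 1 → write 0, move ←, go to q2
q2 | ....00[0]00   read 0 → write 1, move ←, go to q1
q1 | ....0[0]100   read 0 → write 0, move ←, go to q3
q3 | ....[0]0100   read 0 → write 0, move →, go to q3
q3 | ....0[0]100   read 0 → write 0, move →, go to q3
q3 | ....00[1]00   read 1 → write 0, move ←, go to q2
q2 | ....0[0]000   read 0 → write 1, move ←, go to q1
q1 | ....[0]1000   read 0 → write 0, move ←, go to q3
q3 | ...[.]01000   read . → write 1, move →, go to q2
q2 | ...1[0]1000   read 0 → write 1, move ←, go to q1
q1 | ...[1]11000   read 1 → write 0, move ←, go to q0
q0 | ..[.]011000   read . → write 1, move ←, go to q1
q1 | .[.]1011000   read . → write 0, move ←, go to qH
qH | [.]01011000
At halt the head is at cell -4.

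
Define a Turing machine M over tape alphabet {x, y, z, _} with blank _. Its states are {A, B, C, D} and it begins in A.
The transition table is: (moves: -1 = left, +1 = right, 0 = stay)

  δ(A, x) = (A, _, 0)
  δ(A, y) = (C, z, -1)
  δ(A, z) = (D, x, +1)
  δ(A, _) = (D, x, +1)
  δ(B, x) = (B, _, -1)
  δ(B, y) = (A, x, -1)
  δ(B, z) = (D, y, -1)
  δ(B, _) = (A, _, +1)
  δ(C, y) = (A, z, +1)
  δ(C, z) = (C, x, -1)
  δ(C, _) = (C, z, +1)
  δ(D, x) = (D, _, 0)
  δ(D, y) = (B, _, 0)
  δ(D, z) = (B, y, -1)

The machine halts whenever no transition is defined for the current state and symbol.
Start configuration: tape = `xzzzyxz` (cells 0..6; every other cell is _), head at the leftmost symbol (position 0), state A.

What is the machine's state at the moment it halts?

state=A head=0 tape=_[x]zzzyxz   (A,x)→(A,_,0)
state=A head=0 tape=_[_]zzzyxz   (A,_)→(D,x,+1)
state=D head=1 tape=_x[z]zzyxz   (D,z)→(B,y,-1)
state=B head=0 tape=_[x]yzzyxz   (B,x)→(B,_,-1)
state=B head=-1 tape=[_]_yzzyxz   (B,_)→(A,_,+1)
state=A head=0 tape=_[_]yzzyxz   (A,_)→(D,x,+1)
state=D head=1 tape=_x[y]zzyxz   (D,y)→(B,_,0)
state=B head=1 tape=_x[_]zzyxz   (B,_)→(A,_,+1)
state=A head=2 tape=_x_[z]zyxz   (A,z)→(D,x,+1)
state=D head=3 tape=_x_x[z]yxz   (D,z)→(B,y,-1)
state=B head=2 tape=_x_[x]yyxz   (B,x)→(B,_,-1)
state=B head=1 tape=_x[_]_yyxz   (B,_)→(A,_,+1)
state=A head=2 tape=_x_[_]yyxz   (A,_)→(D,x,+1)
state=D head=3 tape=_x_x[y]yxz   (D,y)→(B,_,0)
state=B head=3 tape=_x_x[_]yxz   (B,_)→(A,_,+1)
state=A head=4 tape=_x_x_[y]xz   (A,y)→(C,z,-1)
state=C head=3 tape=_x_x[_]zxz   (C,_)→(C,z,+1)
state=C head=4 tape=_x_xz[z]xz   (C,z)→(C,x,-1)
state=C head=3 tape=_x_x[z]xxz   (C,z)→(C,x,-1)
state=C head=2 tape=_x_[x]xxxz
No transition is defined for (C, x); M halts in state C.

C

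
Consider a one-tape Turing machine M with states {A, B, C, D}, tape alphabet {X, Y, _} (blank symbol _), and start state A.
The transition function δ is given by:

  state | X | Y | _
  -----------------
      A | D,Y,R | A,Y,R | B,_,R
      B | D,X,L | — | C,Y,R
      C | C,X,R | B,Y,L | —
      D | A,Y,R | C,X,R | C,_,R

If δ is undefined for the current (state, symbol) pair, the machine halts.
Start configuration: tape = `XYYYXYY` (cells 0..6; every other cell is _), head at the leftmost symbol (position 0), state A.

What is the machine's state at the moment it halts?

C

state=A head=0 tape=[X]YYYXYY_   (A,X)→(D,Y,R)
state=D head=1 tape=Y[Y]YYXYY_   (D,Y)→(C,X,R)
state=C head=2 tape=YX[Y]YXYY_   (C,Y)→(B,Y,L)
state=B head=1 tape=Y[X]YYXYY_   (B,X)→(D,X,L)
state=D head=0 tape=[Y]XYYXYY_   (D,Y)→(C,X,R)
state=C head=1 tape=X[X]YYXYY_   (C,X)→(C,X,R)
state=C head=2 tape=XX[Y]YXYY_   (C,Y)→(B,Y,L)
state=B head=1 tape=X[X]YYXYY_   (B,X)→(D,X,L)
state=D head=0 tape=[X]XYYXYY_   (D,X)→(A,Y,R)
state=A head=1 tape=Y[X]YYXYY_   (A,X)→(D,Y,R)
state=D head=2 tape=YY[Y]YXYY_   (D,Y)→(C,X,R)
state=C head=3 tape=YYX[Y]XYY_   (C,Y)→(B,Y,L)
state=B head=2 tape=YY[X]YXYY_   (B,X)→(D,X,L)
state=D head=1 tape=Y[Y]XYXYY_   (D,Y)→(C,X,R)
state=C head=2 tape=YX[X]YXYY_   (C,X)→(C,X,R)
state=C head=3 tape=YXX[Y]XYY_   (C,Y)→(B,Y,L)
state=B head=2 tape=YX[X]YXYY_   (B,X)→(D,X,L)
state=D head=1 tape=Y[X]XYXYY_   (D,X)→(A,Y,R)
state=A head=2 tape=YY[X]YXYY_   (A,X)→(D,Y,R)
state=D head=3 tape=YYY[Y]XYY_   (D,Y)→(C,X,R)
state=C head=4 tape=YYYX[X]YY_   (C,X)→(C,X,R)
state=C head=5 tape=YYYXX[Y]Y_   (C,Y)→(B,Y,L)
state=B head=4 tape=YYYX[X]YY_   (B,X)→(D,X,L)
state=D head=3 tape=YYY[X]XYY_   (D,X)→(A,Y,R)
state=A head=4 tape=YYYY[X]YY_   (A,X)→(D,Y,R)
state=D head=5 tape=YYYYY[Y]Y_   (D,Y)→(C,X,R)
state=C head=6 tape=YYYYYX[Y]_   (C,Y)→(B,Y,L)
state=B head=5 tape=YYYYY[X]Y_   (B,X)→(D,X,L)
state=D head=4 tape=YYYY[Y]XY_   (D,Y)→(C,X,R)
state=C head=5 tape=YYYYX[X]Y_   (C,X)→(C,X,R)
state=C head=6 tape=YYYYXX[Y]_   (C,Y)→(B,Y,L)
state=B head=5 tape=YYYYX[X]Y_   (B,X)→(D,X,L)
state=D head=4 tape=YYYY[X]XY_   (D,X)→(A,Y,R)
state=A head=5 tape=YYYYY[X]Y_   (A,X)→(D,Y,R)
state=D head=6 tape=YYYYYY[Y]_   (D,Y)→(C,X,R)
state=C head=7 tape=YYYYYYX[_]
No transition is defined for (C, _); M halts in state C.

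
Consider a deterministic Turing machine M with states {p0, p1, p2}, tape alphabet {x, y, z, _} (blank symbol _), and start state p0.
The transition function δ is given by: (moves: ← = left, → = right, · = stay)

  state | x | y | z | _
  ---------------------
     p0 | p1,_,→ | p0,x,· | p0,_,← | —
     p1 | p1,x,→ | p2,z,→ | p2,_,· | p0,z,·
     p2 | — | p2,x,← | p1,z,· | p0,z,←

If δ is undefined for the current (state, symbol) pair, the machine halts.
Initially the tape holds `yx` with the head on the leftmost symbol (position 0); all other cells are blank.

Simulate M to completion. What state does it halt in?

p0 | [y]x_   read y → write x, move ·, go to p0
p0 | [x]x_   read x → write _, move →, go to p1
p1 | _[x]_   read x → write x, move →, go to p1
p1 | _x[_]   read _ → write z, move ·, go to p0
p0 | _x[z]   read z → write _, move ←, go to p0
p0 | _[x]_   read x → write _, move →, go to p1
p1 | __[_]   read _ → write z, move ·, go to p0
p0 | __[z]   read z → write _, move ←, go to p0
p0 | _[_]_
No transition is defined for (p0, _); M halts in state p0.

p0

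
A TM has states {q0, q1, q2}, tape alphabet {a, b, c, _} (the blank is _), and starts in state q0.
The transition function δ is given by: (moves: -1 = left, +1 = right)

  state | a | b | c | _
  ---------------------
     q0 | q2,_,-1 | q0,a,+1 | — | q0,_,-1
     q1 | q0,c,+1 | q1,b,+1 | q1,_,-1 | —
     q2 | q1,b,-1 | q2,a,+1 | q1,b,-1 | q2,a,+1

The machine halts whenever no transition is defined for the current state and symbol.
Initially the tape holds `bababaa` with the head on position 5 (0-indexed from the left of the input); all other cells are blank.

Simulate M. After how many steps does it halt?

state=q0 head=5 tape=babab[a]a_   (q0,a)→(q2,_,-1)
state=q2 head=4 tape=baba[b]_a_   (q2,b)→(q2,a,+1)
state=q2 head=5 tape=babaa[_]a_   (q2,_)→(q2,a,+1)
state=q2 head=6 tape=babaaa[a]_   (q2,a)→(q1,b,-1)
state=q1 head=5 tape=babaa[a]b_   (q1,a)→(q0,c,+1)
state=q0 head=6 tape=babaac[b]_   (q0,b)→(q0,a,+1)
state=q0 head=7 tape=babaaca[_]   (q0,_)→(q0,_,-1)
state=q0 head=6 tape=babaac[a]_   (q0,a)→(q2,_,-1)
state=q2 head=5 tape=babaa[c]__   (q2,c)→(q1,b,-1)
state=q1 head=4 tape=baba[a]b__   (q1,a)→(q0,c,+1)
state=q0 head=5 tape=babac[b]__   (q0,b)→(q0,a,+1)
state=q0 head=6 tape=babaca[_]_   (q0,_)→(q0,_,-1)
state=q0 head=5 tape=babac[a]__   (q0,a)→(q2,_,-1)
state=q2 head=4 tape=baba[c]___   (q2,c)→(q1,b,-1)
state=q1 head=3 tape=bab[a]b___   (q1,a)→(q0,c,+1)
state=q0 head=4 tape=babc[b]___   (q0,b)→(q0,a,+1)
state=q0 head=5 tape=babca[_]__   (q0,_)→(q0,_,-1)
state=q0 head=4 tape=babc[a]___   (q0,a)→(q2,_,-1)
state=q2 head=3 tape=bab[c]____   (q2,c)→(q1,b,-1)
state=q1 head=2 tape=ba[b]b____   (q1,b)→(q1,b,+1)
state=q1 head=3 tape=bab[b]____   (q1,b)→(q1,b,+1)
state=q1 head=4 tape=babb[_]___
M halts after 21 transitions.

21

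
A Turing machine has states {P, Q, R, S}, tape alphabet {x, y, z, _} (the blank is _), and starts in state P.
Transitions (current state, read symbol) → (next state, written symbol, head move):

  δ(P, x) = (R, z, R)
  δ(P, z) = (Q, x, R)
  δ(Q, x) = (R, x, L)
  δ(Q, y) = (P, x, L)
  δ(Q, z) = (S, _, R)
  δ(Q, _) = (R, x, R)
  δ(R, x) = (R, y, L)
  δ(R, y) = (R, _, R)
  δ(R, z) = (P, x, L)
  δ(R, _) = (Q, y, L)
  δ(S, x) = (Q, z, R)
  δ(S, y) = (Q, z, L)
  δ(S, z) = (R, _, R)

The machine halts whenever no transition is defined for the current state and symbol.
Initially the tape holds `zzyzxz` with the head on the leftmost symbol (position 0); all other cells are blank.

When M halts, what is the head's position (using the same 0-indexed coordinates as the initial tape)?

state=P head=0 tape=_[z]zyzxz   (P,z)→(Q,x,R)
state=Q head=1 tape=_x[z]yzxz   (Q,z)→(S,_,R)
state=S head=2 tape=_x_[y]zxz   (S,y)→(Q,z,L)
state=Q head=1 tape=_x[_]zzxz   (Q,_)→(R,x,R)
state=R head=2 tape=_xx[z]zxz   (R,z)→(P,x,L)
state=P head=1 tape=_x[x]xzxz   (P,x)→(R,z,R)
state=R head=2 tape=_xz[x]zxz   (R,x)→(R,y,L)
state=R head=1 tape=_x[z]yzxz   (R,z)→(P,x,L)
state=P head=0 tape=_[x]xyzxz   (P,x)→(R,z,R)
state=R head=1 tape=_z[x]yzxz   (R,x)→(R,y,L)
state=R head=0 tape=_[z]yyzxz   (R,z)→(P,x,L)
state=P head=-1 tape=[_]xyyzxz
At halt the head is at cell -1.

-1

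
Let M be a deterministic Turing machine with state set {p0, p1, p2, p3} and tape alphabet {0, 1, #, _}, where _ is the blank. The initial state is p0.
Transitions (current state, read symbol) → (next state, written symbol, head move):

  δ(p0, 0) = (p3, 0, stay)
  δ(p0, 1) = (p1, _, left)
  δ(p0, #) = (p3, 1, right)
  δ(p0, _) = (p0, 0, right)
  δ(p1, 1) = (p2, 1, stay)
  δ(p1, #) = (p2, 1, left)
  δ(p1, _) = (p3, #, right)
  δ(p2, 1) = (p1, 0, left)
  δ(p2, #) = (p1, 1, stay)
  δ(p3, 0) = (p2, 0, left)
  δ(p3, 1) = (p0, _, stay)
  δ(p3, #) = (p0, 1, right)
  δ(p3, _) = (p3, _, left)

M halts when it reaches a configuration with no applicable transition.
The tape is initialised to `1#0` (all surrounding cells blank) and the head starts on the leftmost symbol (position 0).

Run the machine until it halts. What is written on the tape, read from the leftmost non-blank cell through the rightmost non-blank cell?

state=p0 head=0 tape=_[1]#0   (p0,1)→(p1,_,left)
state=p1 head=-1 tape=[_]_#0   (p1,_)→(p3,#,right)
state=p3 head=0 tape=#[_]#0   (p3,_)→(p3,_,left)
state=p3 head=-1 tape=[#]_#0   (p3,#)→(p0,1,right)
state=p0 head=0 tape=1[_]#0   (p0,_)→(p0,0,right)
state=p0 head=1 tape=10[#]0   (p0,#)→(p3,1,right)
state=p3 head=2 tape=101[0]   (p3,0)→(p2,0,left)
state=p2 head=1 tape=10[1]0   (p2,1)→(p1,0,left)
state=p1 head=0 tape=1[0]00
The non-blank tape span at halt is 1000.

1000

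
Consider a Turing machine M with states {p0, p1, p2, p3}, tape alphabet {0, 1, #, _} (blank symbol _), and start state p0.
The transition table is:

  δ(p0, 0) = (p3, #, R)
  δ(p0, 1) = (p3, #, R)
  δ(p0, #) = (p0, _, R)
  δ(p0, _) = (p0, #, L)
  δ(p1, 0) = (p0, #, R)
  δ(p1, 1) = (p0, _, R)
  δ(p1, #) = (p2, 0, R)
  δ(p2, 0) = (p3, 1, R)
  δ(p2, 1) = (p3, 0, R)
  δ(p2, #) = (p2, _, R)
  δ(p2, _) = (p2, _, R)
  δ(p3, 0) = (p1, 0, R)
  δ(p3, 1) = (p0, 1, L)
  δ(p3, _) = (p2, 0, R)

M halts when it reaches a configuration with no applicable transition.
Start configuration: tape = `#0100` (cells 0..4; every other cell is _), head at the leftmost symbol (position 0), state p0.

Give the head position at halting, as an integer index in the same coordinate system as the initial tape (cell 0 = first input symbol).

4

p0 | [#]0100__   read # → write _, move R, go to p0
p0 | _[0]100__   read 0 → write #, move R, go to p3
p3 | _#[1]00__   read 1 → write 1, move L, go to p0
p0 | _[#]100__   read # → write _, move R, go to p0
p0 | __[1]00__   read 1 → write #, move R, go to p3
p3 | __#[0]0__   read 0 → write 0, move R, go to p1
p1 | __#0[0]__   read 0 → write #, move R, go to p0
p0 | __#0#[_]_   read _ → write #, move L, go to p0
p0 | __#0[#]#_   read # → write _, move R, go to p0
p0 | __#0_[#]_   read # → write _, move R, go to p0
p0 | __#0__[_]   read _ → write #, move L, go to p0
p0 | __#0_[_]#   read _ → write #, move L, go to p0
p0 | __#0[_]##   read _ → write #, move L, go to p0
p0 | __#[0]###   read 0 → write #, move R, go to p3
p3 | __##[#]##
At halt the head is at cell 4.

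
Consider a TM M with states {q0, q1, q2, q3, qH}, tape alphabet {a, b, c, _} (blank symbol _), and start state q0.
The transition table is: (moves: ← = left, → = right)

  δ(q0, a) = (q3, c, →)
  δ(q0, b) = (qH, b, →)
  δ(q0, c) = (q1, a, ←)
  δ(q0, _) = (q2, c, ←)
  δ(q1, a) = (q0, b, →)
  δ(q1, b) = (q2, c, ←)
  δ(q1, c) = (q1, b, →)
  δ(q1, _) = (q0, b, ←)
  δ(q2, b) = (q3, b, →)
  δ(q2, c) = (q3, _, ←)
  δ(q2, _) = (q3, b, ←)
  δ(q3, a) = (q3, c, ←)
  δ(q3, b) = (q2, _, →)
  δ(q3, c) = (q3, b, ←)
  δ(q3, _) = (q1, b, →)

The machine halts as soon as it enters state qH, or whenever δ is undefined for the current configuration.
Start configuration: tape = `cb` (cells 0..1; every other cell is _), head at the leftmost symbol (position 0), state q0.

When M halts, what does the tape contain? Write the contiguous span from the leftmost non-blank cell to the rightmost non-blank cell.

q0 | ____[c]b   read c → write a, move ←, go to q1
q1 | ___[_]ab   read _ → write b, move ←, go to q0
q0 | __[_]bab   read _ → write c, move ←, go to q2
q2 | _[_]cbab   read _ → write b, move ←, go to q3
q3 | [_]bcbab   read _ → write b, move →, go to q1
q1 | b[b]cbab   read b → write c, move ←, go to q2
q2 | [b]ccbab   read b → write b, move →, go to q3
q3 | b[c]cbab   read c → write b, move ←, go to q3
q3 | [b]bcbab   read b → write _, move →, go to q2
q2 | _[b]cbab   read b → write b, move →, go to q3
q3 | _b[c]bab   read c → write b, move ←, go to q3
q3 | _[b]bbab   read b → write _, move →, go to q2
q2 | __[b]bab   read b → write b, move →, go to q3
q3 | __b[b]ab   read b → write _, move →, go to q2
q2 | __b_[a]b
The non-blank tape span at halt is b_ab.

b_ab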